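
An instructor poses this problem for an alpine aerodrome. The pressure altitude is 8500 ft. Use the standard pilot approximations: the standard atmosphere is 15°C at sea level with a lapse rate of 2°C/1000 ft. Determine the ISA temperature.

ISA temperature = 15 − 2 × (8500/1000) = 15 − 17 = -2°C.

-2°C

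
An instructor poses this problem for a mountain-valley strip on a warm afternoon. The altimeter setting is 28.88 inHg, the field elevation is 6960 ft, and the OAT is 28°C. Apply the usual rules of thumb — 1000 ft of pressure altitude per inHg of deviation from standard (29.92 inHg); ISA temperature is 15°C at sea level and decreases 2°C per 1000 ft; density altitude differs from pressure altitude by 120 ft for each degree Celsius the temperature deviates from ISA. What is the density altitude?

Pressure altitude = 6960 + (29.92 − 28.88) × 1000 = 6960 + (+1040) = 8000 ft.
ISA temperature at 8000 ft = 15 − 2 × (8000/1000) = -1°C.
ISA deviation = 28 − (-1) = +29°C.
Density altitude = 8000 + 120 × (29) = 11480 ft.

11480 ft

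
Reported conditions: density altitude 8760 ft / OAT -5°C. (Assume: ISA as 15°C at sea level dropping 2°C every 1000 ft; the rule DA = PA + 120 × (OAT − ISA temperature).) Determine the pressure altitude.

9000 ft

DA = PA + 120 × (OAT − (15 − 2·PA/1000)) = PA + 120·OAT − 1800 + 0.24·PA = 1.24·PA + 120·OAT − 1800.
So 1.24·PA = 8760 − 120 × (-5) + 1800 = 11160.
PA = 11160 / 1.24 = 9000 ft.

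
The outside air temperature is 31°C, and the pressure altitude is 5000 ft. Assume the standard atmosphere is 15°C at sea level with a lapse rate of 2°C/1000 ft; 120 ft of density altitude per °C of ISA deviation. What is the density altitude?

ISA temperature at 5000 ft = 15 − 2 × (5000/1000) = 5°C.
ISA deviation = 31 − 5 = +26°C.
Density altitude = 5000 + 120 × (26) = 5000 + (+3120) = 8120 ft.

8120 ft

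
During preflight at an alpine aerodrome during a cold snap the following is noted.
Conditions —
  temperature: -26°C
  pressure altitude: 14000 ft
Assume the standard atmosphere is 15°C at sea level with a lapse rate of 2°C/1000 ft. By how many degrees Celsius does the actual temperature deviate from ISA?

ISA-13°C

ISA temperature at 14000 ft = 15 − 2 × (14000/1000) = -13°C.
Deviation = OAT − ISA = -26 − (-13) = -13°C.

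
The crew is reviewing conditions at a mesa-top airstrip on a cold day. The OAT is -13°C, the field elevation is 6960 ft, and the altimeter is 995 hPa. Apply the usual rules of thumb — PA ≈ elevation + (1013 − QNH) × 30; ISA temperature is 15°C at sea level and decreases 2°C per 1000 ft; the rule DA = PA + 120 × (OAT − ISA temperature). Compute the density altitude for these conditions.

5940 ft

Pressure altitude = 6960 + (1013 − 995) × 30 = 6960 + (+540) = 7500 ft.
ISA temperature at 7500 ft = 15 − 2 × (7500/1000) = 0°C.
ISA deviation = -13 − 0 = -13°C.
Density altitude = 7500 + 120 × (-13) = 5940 ft.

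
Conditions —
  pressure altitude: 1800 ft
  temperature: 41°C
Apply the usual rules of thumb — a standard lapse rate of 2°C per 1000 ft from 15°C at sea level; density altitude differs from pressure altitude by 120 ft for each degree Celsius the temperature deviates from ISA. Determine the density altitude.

5352 ft

ISA temperature at 1800 ft = 15 − 2 × (1800/1000) = 11.4°C.
ISA deviation = 41 − 11.4 = +29.6°C.
Density altitude = 1800 + 120 × (29.6) = 1800 + (+3552) = 5352 ft.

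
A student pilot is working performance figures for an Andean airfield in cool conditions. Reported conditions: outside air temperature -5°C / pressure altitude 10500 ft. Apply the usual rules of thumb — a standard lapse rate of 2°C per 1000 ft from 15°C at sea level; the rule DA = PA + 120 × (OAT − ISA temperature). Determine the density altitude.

10620 ft

ISA temperature at 10500 ft = 15 − 2 × (10500/1000) = -6°C.
ISA deviation = -5 − (-6) = +1°C.
Density altitude = 10500 + 120 × (1) = 10500 + (+120) = 10620 ft.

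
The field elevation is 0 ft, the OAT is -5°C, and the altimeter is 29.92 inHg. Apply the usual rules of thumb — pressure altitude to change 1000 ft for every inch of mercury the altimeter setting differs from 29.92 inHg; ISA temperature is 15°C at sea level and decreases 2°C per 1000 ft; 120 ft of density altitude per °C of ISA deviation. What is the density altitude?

-2400 ft

Pressure altitude = 0 + (29.92 − 29.92) × 1000 = 0 + (0) = 0 ft.
ISA temperature at 0 ft = 15 − 2 × (0/1000) = 15°C.
ISA deviation = -5 − 15 = -20°C.
Density altitude = 0 + 120 × (-20) = -2400 ft.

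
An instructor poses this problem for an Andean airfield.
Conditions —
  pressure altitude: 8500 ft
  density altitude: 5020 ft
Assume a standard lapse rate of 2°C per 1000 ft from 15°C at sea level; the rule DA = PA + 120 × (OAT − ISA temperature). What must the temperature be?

Density altitude − pressure altitude = 5020 − 8500 = -3480 ft.
At 120 ft/°C that is an ISA deviation of -3480/120 = -29°C.
ISA temperature at 8500 ft = 15 − 2 × (8500/1000) = -2°C.
OAT = ISA + deviation = -2 + (-29) = -31°C.

-31°C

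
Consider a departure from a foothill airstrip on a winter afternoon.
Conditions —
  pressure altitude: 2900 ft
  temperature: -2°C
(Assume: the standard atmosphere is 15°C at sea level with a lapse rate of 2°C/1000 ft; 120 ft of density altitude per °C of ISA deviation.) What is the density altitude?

ISA temperature at 2900 ft = 15 − 2 × (2900/1000) = 9.2°C.
ISA deviation = -2 − 9.2 = -11.2°C.
Density altitude = 2900 + 120 × (-11.2) = 2900 + (-1344) = 1556 ft.

1556 ft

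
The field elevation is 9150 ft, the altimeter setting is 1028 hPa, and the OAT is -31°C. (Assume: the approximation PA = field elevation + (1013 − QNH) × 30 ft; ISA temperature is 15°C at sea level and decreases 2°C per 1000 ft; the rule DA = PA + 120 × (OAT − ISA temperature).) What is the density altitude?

Pressure altitude = 9150 + (1013 − 1028) × 30 = 9150 + (-450) = 8700 ft.
ISA temperature at 8700 ft = 15 − 2 × (8700/1000) = -2.4°C.
ISA deviation = -31 − (-2.4) = -28.6°C.
Density altitude = 8700 + 120 × (-28.6) = 5268 ft.

5268 ft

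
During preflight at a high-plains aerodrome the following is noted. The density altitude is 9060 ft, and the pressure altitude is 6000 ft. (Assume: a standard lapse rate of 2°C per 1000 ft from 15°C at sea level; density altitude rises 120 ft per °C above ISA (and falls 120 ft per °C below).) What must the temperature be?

Density altitude − pressure altitude = 9060 − 6000 = +3060 ft.
At 120 ft/°C that is an ISA deviation of 3060/120 = +25.5°C.
ISA temperature at 6000 ft = 15 − 2 × (6000/1000) = 3°C.
OAT = ISA + deviation = 3 + (+25.5) = 28.5°C.

28.5°C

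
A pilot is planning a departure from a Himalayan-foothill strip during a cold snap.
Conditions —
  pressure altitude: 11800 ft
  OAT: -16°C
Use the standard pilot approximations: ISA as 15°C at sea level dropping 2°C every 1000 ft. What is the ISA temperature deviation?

ISA-7.4°C

ISA temperature at 11800 ft = 15 − 2 × (11800/1000) = -8.6°C.
Deviation = OAT − ISA = -16 − (-8.6) = -7.4°C.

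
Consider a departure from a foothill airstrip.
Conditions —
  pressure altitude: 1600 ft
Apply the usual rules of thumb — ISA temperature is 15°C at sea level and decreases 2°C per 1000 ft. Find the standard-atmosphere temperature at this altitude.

11.8°C

ISA temperature = 15 − 2 × (1600/1000) = 15 − 3.2 = 11.8°C.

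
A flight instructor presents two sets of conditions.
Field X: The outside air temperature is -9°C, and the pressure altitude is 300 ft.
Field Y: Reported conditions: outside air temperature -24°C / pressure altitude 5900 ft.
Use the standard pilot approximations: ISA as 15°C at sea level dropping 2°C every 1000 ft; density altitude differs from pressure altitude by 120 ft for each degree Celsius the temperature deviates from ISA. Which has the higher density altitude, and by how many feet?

Field X: ISA temp = 14.4°C, deviation -23.4°C, DA = 300 + 120 × (-23.4) = -2508 ft.
Field Y: ISA temp = 3.2°C, deviation -27.2°C, DA = 5900 + 120 × (-27.2) = 2636 ft.
Field Y is higher by 2636 − (-2508) = 5144 ft.

Field Y by 5144 ft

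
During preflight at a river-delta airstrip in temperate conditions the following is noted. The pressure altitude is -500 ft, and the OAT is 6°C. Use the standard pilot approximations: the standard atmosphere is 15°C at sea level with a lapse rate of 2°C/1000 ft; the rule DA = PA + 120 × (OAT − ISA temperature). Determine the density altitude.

ISA temperature at -500 ft = 15 − 2 × (-500/1000) = 16°C.
ISA deviation = 6 − 16 = -10°C.
Density altitude = -500 + 120 × (-10) = -500 + (-1200) = -1700 ft.

-1700 ft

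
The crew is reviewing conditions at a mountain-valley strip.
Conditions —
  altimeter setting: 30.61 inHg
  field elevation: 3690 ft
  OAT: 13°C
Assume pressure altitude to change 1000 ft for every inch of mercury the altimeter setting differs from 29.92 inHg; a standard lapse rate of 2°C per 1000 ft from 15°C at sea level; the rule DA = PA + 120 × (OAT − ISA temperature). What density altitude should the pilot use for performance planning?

3480 ft

Pressure altitude = 3690 + (29.92 − 30.61) × 1000 = 3690 + (-690) = 3000 ft.
ISA temperature at 3000 ft = 15 − 2 × (3000/1000) = 9°C.
ISA deviation = 13 − 9 = +4°C.
Density altitude = 3000 + 120 × (4) = 3480 ft.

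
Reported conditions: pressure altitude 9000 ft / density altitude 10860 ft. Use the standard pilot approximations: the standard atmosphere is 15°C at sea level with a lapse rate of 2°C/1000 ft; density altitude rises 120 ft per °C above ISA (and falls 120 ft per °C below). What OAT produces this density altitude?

Density altitude − pressure altitude = 10860 − 9000 = +1860 ft.
At 120 ft/°C that is an ISA deviation of 1860/120 = +15.5°C.
ISA temperature at 9000 ft = 15 − 2 × (9000/1000) = -3°C.
OAT = ISA + deviation = -3 + (+15.5) = 12.5°C.

12.5°C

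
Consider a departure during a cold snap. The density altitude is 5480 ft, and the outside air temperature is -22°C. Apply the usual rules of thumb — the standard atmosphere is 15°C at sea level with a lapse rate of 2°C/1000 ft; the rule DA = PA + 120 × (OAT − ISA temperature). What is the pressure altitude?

8000 ft

DA = PA + 120 × (OAT − (15 − 2·PA/1000)) = PA + 120·OAT − 1800 + 0.24·PA = 1.24·PA + 120·OAT − 1800.
So 1.24·PA = 5480 − 120 × (-22) + 1800 = 9920.
PA = 9920 / 1.24 = 8000 ft.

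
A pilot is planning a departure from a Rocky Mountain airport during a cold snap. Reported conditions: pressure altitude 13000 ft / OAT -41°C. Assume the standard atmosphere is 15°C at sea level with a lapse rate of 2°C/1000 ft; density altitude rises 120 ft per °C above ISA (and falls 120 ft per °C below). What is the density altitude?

9400 ft

ISA temperature at 13000 ft = 15 − 2 × (13000/1000) = -11°C.
ISA deviation = -41 − (-11) = -30°C.
Density altitude = 13000 + 120 × (-30) = 13000 + (-3600) = 9400 ft.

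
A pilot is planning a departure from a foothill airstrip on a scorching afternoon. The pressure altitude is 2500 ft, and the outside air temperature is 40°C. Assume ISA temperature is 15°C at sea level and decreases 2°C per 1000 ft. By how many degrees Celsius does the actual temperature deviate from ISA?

ISA+30°C

ISA temperature at 2500 ft = 15 − 2 × (2500/1000) = 10°C.
Deviation = OAT − ISA = 40 − 10 = +30°C.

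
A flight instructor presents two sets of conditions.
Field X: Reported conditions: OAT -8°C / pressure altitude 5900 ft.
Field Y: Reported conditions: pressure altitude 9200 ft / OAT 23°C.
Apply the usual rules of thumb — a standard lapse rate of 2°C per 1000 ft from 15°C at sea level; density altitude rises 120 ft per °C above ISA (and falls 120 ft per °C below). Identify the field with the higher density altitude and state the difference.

Field X: ISA temp = 3.2°C, deviation -11.2°C, DA = 5900 + 120 × (-11.2) = 4556 ft.
Field Y: ISA temp = -3.4°C, deviation +26.4°C, DA = 9200 + 120 × 26.4 = 12368 ft.
Field Y is higher by 12368 − 4556 = 7812 ft.

Field Y by 7812 ft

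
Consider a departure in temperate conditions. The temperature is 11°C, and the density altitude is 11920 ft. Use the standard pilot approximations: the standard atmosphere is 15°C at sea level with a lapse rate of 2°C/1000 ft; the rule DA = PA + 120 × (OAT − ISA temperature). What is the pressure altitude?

10000 ft

DA = PA + 120 × (OAT − (15 − 2·PA/1000)) = PA + 120·OAT − 1800 + 0.24·PA = 1.24·PA + 120·OAT − 1800.
So 1.24·PA = 11920 − 120 × 11 + 1800 = 12400.
PA = 12400 / 1.24 = 10000 ft.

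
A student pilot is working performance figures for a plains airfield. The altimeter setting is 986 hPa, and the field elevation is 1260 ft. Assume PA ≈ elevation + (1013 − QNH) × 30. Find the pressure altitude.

2070 ft

Pressure correction = (1013 − 986) × 30 = +810 ft.
Pressure altitude = 1260 + (+810) = 2070 ft.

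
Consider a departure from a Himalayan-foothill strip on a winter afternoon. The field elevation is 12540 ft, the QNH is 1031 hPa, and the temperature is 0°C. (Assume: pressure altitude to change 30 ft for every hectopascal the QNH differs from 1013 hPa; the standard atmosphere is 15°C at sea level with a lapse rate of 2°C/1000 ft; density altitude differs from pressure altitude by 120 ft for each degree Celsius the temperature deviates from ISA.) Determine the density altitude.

Pressure altitude = 12540 + (1013 − 1031) × 30 = 12540 + (-540) = 12000 ft.
ISA temperature at 12000 ft = 15 − 2 × (12000/1000) = -9°C.
ISA deviation = 0 − (-9) = +9°C.
Density altitude = 12000 + 120 × (9) = 13080 ft.

13080 ft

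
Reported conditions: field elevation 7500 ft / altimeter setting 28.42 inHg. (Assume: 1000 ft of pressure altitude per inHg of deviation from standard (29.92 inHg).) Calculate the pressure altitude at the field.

9000 ft

Pressure correction = (29.92 − 28.42) × 1000 = +1500 ft.
Pressure altitude = 7500 + (+1500) = 9000 ft.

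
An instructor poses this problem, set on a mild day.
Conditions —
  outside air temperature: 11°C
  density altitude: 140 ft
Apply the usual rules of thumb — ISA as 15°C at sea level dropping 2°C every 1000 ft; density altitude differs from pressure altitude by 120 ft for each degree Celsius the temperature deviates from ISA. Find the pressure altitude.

500 ft

DA = PA + 120 × (OAT − (15 − 2·PA/1000)) = PA + 120·OAT − 1800 + 0.24·PA = 1.24·PA + 120·OAT − 1800.
So 1.24·PA = 140 − 120 × 11 + 1800 = 620.
PA = 620 / 1.24 = 500 ft.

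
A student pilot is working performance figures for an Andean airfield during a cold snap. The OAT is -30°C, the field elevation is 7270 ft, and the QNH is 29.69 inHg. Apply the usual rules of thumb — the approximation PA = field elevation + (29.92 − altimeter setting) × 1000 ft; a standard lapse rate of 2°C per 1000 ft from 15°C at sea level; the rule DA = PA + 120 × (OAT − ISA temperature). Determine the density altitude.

Pressure altitude = 7270 + (29.92 − 29.69) × 1000 = 7270 + (+230) = 7500 ft.
ISA temperature at 7500 ft = 15 − 2 × (7500/1000) = 0°C.
ISA deviation = -30 − 0 = -30°C.
Density altitude = 7500 + 120 × (-30) = 3900 ft.

3900 ft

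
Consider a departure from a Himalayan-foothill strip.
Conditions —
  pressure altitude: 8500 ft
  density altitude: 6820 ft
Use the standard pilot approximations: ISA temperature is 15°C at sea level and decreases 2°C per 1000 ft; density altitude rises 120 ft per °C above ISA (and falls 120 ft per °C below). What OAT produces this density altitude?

-16°C

Density altitude − pressure altitude = 6820 − 8500 = -1680 ft.
At 120 ft/°C that is an ISA deviation of -1680/120 = -14°C.
ISA temperature at 8500 ft = 15 − 2 × (8500/1000) = -2°C.
OAT = ISA + deviation = -2 + (-14) = -16°C.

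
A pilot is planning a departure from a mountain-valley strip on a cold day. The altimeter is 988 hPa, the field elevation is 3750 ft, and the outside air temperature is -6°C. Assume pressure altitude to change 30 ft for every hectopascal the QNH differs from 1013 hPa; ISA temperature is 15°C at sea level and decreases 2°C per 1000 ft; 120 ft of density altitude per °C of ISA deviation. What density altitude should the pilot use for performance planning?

3060 ft

Pressure altitude = 3750 + (1013 − 988) × 30 = 3750 + (+750) = 4500 ft.
ISA temperature at 4500 ft = 15 − 2 × (4500/1000) = 6°C.
ISA deviation = -6 − 6 = -12°C.
Density altitude = 4500 + 120 × (-12) = 3060 ft.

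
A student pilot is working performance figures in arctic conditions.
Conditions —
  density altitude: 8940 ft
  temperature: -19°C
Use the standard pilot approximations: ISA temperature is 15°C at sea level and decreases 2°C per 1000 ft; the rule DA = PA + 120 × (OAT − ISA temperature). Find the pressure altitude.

10500 ft

DA = PA + 120 × (OAT − (15 − 2·PA/1000)) = PA + 120·OAT − 1800 + 0.24·PA = 1.24·PA + 120·OAT − 1800.
So 1.24·PA = 8940 − 120 × (-19) + 1800 = 13020.
PA = 13020 / 1.24 = 10500 ft.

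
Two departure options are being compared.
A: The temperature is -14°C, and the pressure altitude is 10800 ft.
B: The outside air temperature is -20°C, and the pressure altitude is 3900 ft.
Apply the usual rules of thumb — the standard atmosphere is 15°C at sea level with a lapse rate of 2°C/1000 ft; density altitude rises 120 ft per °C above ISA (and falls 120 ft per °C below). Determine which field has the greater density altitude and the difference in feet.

A by 9276 ft

A: ISA temp = -6.6°C, deviation -7.4°C, DA = 10800 + 120 × (-7.4) = 9912 ft.
B: ISA temp = 7.2°C, deviation -27.2°C, DA = 3900 + 120 × (-27.2) = 636 ft.
A is higher by 9912 − 636 = 9276 ft.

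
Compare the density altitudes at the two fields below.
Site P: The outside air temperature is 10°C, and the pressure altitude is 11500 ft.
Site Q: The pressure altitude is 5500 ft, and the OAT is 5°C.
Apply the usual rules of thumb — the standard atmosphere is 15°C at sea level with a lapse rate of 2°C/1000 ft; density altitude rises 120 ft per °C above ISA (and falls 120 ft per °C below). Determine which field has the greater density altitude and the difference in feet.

Site P by 8040 ft

Site P: ISA temp = -8°C, deviation +18°C, DA = 11500 + 120 × 18 = 13660 ft.
Site Q: ISA temp = 4°C, deviation +1°C, DA = 5500 + 120 × 1 = 5620 ft.
Site P is higher by 13660 − 5620 = 8040 ft.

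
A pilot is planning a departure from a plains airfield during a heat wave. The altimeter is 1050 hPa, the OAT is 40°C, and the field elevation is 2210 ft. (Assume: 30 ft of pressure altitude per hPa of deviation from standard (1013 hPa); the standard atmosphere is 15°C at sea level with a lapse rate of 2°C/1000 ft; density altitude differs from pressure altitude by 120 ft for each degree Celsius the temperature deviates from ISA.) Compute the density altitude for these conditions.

Pressure altitude = 2210 + (1013 − 1050) × 30 = 2210 + (-1110) = 1100 ft.
ISA temperature at 1100 ft = 15 − 2 × (1100/1000) = 12.8°C.
ISA deviation = 40 − 12.8 = +27.2°C.
Density altitude = 1100 + 120 × (27.2) = 4364 ft.

4364 ft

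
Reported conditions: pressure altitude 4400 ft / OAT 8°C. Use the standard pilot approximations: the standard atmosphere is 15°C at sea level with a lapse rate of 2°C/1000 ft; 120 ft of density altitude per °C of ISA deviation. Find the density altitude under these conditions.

ISA temperature at 4400 ft = 15 − 2 × (4400/1000) = 6.2°C.
ISA deviation = 8 − 6.2 = +1.8°C.
Density altitude = 4400 + 120 × (1.8) = 4400 + (+216) = 4616 ft.

4616 ft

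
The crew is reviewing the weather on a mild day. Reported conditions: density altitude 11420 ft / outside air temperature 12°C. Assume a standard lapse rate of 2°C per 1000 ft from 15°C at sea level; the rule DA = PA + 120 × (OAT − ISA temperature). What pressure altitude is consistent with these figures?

DA = PA + 120 × (OAT − (15 − 2·PA/1000)) = PA + 120·OAT − 1800 + 0.24·PA = 1.24·PA + 120·OAT − 1800.
So 1.24·PA = 11420 − 120 × 12 + 1800 = 11780.
PA = 11780 / 1.24 = 9500 ft.

9500 ft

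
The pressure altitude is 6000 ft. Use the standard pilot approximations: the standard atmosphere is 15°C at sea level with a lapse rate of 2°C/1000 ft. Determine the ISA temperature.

3°C

ISA temperature = 15 − 2 × (6000/1000) = 15 − 12 = 3°C.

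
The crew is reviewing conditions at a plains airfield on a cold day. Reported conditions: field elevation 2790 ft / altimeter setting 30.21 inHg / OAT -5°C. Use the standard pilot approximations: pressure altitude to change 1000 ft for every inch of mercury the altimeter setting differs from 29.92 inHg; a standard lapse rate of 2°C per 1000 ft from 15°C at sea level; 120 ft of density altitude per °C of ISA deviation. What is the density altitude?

700 ft

Pressure altitude = 2790 + (29.92 − 30.21) × 1000 = 2790 + (-290) = 2500 ft.
ISA temperature at 2500 ft = 15 − 2 × (2500/1000) = 10°C.
ISA deviation = -5 − 10 = -15°C.
Density altitude = 2500 + 120 × (-15) = 700 ft.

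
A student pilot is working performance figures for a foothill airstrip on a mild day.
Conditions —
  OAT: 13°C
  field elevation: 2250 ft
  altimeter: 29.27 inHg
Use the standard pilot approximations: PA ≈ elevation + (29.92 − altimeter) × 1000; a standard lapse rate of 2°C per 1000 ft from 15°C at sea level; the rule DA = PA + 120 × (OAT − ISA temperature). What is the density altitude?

Pressure altitude = 2250 + (29.92 − 29.27) × 1000 = 2250 + (+650) = 2900 ft.
ISA temperature at 2900 ft = 15 − 2 × (2900/1000) = 9.2°C.
ISA deviation = 13 − 9.2 = +3.8°C.
Density altitude = 2900 + 120 × (3.8) = 3356 ft.

3356 ft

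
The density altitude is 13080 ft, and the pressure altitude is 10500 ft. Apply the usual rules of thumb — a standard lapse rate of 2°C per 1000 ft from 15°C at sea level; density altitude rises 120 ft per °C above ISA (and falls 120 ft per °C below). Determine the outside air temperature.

15.5°C

Density altitude − pressure altitude = 13080 − 10500 = +2580 ft.
At 120 ft/°C that is an ISA deviation of 2580/120 = +21.5°C.
ISA temperature at 10500 ft = 15 − 2 × (10500/1000) = -6°C.
OAT = ISA + deviation = -6 + (+21.5) = 15.5°C.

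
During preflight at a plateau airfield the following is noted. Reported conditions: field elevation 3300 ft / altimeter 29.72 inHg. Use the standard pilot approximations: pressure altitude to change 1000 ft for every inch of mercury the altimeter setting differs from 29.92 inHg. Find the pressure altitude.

3500 ft

Pressure correction = (29.92 − 29.72) × 1000 = +200 ft.
Pressure altitude = 3300 + (+200) = 3500 ft.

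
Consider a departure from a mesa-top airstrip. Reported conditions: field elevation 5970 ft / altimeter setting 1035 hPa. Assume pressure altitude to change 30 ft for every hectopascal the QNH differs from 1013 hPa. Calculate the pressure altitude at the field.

5310 ft

Pressure correction = (1013 − 1035) × 30 = -660 ft.
Pressure altitude = 5970 + (-660) = 5310 ft.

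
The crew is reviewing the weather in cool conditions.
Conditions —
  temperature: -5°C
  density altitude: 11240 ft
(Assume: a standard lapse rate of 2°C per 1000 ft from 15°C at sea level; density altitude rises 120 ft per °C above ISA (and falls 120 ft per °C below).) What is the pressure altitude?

DA = PA + 120 × (OAT − (15 − 2·PA/1000)) = PA + 120·OAT − 1800 + 0.24·PA = 1.24·PA + 120·OAT − 1800.
So 1.24·PA = 11240 − 120 × (-5) + 1800 = 13640.
PA = 13640 / 1.24 = 11000 ft.

11000 ft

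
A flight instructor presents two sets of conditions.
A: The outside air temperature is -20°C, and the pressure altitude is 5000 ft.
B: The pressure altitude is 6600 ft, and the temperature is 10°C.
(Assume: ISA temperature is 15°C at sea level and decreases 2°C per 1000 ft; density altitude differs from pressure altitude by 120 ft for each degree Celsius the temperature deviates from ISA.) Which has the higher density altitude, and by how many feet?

A: ISA temp = 5°C, deviation -25°C, DA = 5000 + 120 × (-25) = 2000 ft.
B: ISA temp = 1.8°C, deviation +8.2°C, DA = 6600 + 120 × 8.2 = 7584 ft.
B is higher by 7584 − 2000 = 5584 ft.

B by 5584 ft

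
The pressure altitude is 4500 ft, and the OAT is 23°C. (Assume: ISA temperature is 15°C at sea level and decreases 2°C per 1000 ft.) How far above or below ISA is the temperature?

ISA+17°C

ISA temperature at 4500 ft = 15 − 2 × (4500/1000) = 6°C.
Deviation = OAT − ISA = 23 − 6 = +17°C.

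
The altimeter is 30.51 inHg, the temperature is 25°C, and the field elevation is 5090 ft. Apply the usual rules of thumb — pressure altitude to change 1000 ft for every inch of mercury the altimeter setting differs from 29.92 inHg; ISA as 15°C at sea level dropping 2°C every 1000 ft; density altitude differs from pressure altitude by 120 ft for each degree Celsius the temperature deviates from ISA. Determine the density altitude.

6780 ft

Pressure altitude = 5090 + (29.92 − 30.51) × 1000 = 5090 + (-590) = 4500 ft.
ISA temperature at 4500 ft = 15 − 2 × (4500/1000) = 6°C.
ISA deviation = 25 − 6 = +19°C.
Density altitude = 4500 + 120 × (19) = 6780 ft.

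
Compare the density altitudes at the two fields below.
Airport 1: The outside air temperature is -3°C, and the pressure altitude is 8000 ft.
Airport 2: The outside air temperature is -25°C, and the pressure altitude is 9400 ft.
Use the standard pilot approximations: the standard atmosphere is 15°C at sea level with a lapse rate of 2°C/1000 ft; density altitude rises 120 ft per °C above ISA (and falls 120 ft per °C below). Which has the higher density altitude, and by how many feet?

Airport 1 by 904 ft

Airport 1: ISA temp = -1°C, deviation -2°C, DA = 8000 + 120 × (-2) = 7760 ft.
Airport 2: ISA temp = -3.8°C, deviation -21.2°C, DA = 9400 + 120 × (-21.2) = 6856 ft.
Airport 1 is higher by 7760 − 6856 = 904 ft.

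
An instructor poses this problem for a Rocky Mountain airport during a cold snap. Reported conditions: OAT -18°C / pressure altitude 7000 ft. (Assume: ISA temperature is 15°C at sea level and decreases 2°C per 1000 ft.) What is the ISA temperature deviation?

ISA-19°C

ISA temperature at 7000 ft = 15 − 2 × (7000/1000) = 1°C.
Deviation = OAT − ISA = -18 − 1 = -19°C.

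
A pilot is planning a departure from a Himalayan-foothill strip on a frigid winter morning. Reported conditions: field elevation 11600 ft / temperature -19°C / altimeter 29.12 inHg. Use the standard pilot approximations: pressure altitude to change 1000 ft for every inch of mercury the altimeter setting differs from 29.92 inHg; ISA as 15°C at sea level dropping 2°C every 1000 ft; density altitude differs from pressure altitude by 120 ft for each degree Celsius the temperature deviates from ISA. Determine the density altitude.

Pressure altitude = 11600 + (29.92 − 29.12) × 1000 = 11600 + (+800) = 12400 ft.
ISA temperature at 12400 ft = 15 − 2 × (12400/1000) = -9.8°C.
ISA deviation = -19 − (-9.8) = -9.2°C.
Density altitude = 12400 + 120 × (-9.2) = 11296 ft.

11296 ft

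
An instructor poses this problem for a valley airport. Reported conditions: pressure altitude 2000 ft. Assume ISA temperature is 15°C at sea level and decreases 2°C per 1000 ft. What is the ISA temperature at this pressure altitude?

11°C

ISA temperature = 15 − 2 × (2000/1000) = 15 − 4 = 11°C.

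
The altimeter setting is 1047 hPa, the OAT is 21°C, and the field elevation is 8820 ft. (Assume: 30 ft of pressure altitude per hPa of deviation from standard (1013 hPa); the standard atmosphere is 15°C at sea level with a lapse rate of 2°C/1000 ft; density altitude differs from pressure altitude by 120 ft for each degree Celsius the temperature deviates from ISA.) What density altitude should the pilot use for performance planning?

10392 ft

Pressure altitude = 8820 + (1013 − 1047) × 30 = 8820 + (-1020) = 7800 ft.
ISA temperature at 7800 ft = 15 − 2 × (7800/1000) = -0.6°C.
ISA deviation = 21 − (-0.6) = +21.6°C.
Density altitude = 7800 + 120 × (21.6) = 10392 ft.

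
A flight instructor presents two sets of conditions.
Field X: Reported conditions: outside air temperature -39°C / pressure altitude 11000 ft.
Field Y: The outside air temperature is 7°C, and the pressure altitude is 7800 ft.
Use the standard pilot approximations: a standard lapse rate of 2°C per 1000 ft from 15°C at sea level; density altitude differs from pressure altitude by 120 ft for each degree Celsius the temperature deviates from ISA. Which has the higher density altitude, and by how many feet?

Field Y by 1552 ft

Field X: ISA temp = -7°C, deviation -32°C, DA = 11000 + 120 × (-32) = 7160 ft.
Field Y: ISA temp = -0.6°C, deviation +7.6°C, DA = 7800 + 120 × 7.6 = 8712 ft.
Field Y is higher by 8712 − 7160 = 1552 ft.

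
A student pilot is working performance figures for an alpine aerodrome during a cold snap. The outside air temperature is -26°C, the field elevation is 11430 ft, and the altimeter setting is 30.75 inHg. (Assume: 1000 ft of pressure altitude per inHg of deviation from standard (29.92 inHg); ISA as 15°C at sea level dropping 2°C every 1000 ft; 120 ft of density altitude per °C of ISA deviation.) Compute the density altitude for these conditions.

Pressure altitude = 11430 + (29.92 − 30.75) × 1000 = 11430 + (-830) = 10600 ft.
ISA temperature at 10600 ft = 15 − 2 × (10600/1000) = -6.2°C.
ISA deviation = -26 − (-6.2) = -19.8°C.
Density altitude = 10600 + 120 × (-19.8) = 8224 ft.

8224 ft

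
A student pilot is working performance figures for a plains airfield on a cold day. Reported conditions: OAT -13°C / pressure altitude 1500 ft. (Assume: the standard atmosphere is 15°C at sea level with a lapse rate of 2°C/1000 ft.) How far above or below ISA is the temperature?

ISA-25°C

ISA temperature at 1500 ft = 15 − 2 × (1500/1000) = 12°C.
Deviation = OAT − ISA = -13 − 12 = -25°C.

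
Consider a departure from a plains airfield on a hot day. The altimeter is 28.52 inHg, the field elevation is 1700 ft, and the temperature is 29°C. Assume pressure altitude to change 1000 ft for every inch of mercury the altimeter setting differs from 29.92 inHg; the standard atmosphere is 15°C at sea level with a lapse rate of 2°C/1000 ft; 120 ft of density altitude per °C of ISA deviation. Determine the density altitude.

Pressure altitude = 1700 + (29.92 − 28.52) × 1000 = 1700 + (+1400) = 3100 ft.
ISA temperature at 3100 ft = 15 − 2 × (3100/1000) = 8.8°C.
ISA deviation = 29 − 8.8 = +20.2°C.
Density altitude = 3100 + 120 × (20.2) = 5524 ft.

5524 ft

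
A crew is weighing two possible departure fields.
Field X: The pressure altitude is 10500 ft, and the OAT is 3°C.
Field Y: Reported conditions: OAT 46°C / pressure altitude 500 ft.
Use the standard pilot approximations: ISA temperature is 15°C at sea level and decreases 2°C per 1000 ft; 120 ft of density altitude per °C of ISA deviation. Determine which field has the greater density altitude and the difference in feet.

Field X by 7240 ft

Field X: ISA temp = -6°C, deviation +9°C, DA = 10500 + 120 × 9 = 11580 ft.
Field Y: ISA temp = 14°C, deviation +32°C, DA = 500 + 120 × 32 = 4340 ft.
Field X is higher by 11580 − 4340 = 7240 ft.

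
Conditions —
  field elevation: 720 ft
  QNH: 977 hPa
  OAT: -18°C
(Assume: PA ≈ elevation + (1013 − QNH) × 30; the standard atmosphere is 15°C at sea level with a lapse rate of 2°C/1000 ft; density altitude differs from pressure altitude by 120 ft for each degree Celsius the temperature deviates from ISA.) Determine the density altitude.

Pressure altitude = 720 + (1013 − 977) × 30 = 720 + (+1080) = 1800 ft.
ISA temperature at 1800 ft = 15 − 2 × (1800/1000) = 11.4°C.
ISA deviation = -18 − 11.4 = -29.4°C.
Density altitude = 1800 + 120 × (-29.4) = -1728 ft.

-1728 ft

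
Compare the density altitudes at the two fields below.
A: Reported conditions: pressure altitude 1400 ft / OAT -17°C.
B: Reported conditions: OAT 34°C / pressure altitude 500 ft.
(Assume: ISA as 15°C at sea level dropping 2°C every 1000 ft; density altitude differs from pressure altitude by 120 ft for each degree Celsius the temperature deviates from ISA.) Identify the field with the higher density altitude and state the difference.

B by 5004 ft

A: ISA temp = 12.2°C, deviation -29.2°C, DA = 1400 + 120 × (-29.2) = -2104 ft.
B: ISA temp = 14°C, deviation +20°C, DA = 500 + 120 × 20 = 2900 ft.
B is higher by 2900 − (-2104) = 5004 ft.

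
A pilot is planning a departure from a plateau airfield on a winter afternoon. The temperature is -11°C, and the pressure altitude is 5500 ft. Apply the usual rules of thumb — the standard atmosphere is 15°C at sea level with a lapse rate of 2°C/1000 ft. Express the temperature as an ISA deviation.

ISA temperature at 5500 ft = 15 − 2 × (5500/1000) = 4°C.
Deviation = OAT − ISA = -11 − 4 = -15°C.

ISA-15°C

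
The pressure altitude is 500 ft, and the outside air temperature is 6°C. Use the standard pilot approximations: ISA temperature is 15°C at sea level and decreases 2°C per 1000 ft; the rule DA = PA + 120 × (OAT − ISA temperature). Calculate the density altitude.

-460 ft

ISA temperature at 500 ft = 15 − 2 × (500/1000) = 14°C.
ISA deviation = 6 − 14 = -8°C.
Density altitude = 500 + 120 × (-8) = 500 + (-960) = -460 ft.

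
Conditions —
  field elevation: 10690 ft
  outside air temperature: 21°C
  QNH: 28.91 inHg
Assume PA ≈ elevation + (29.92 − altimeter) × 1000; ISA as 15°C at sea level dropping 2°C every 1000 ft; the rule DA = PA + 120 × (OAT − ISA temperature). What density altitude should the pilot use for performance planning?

Pressure altitude = 10690 + (29.92 − 28.91) × 1000 = 10690 + (+1010) = 11700 ft.
ISA temperature at 11700 ft = 15 − 2 × (11700/1000) = -8.4°C.
ISA deviation = 21 − (-8.4) = +29.4°C.
Density altitude = 11700 + 120 × (29.4) = 15228 ft.

15228 ft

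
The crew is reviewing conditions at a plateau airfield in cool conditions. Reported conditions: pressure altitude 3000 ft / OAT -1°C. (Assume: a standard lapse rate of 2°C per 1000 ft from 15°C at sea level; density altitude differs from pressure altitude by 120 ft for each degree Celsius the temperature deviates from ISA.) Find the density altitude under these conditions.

1800 ft

ISA temperature at 3000 ft = 15 − 2 × (3000/1000) = 9°C.
ISA deviation = -1 − 9 = -10°C.
Density altitude = 3000 + 120 × (-10) = 3000 + (-1200) = 1800 ft.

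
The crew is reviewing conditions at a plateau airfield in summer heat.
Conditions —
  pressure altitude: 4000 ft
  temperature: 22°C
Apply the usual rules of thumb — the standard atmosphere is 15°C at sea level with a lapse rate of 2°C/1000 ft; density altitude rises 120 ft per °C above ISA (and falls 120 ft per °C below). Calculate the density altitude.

5800 ft

ISA temperature at 4000 ft = 15 − 2 × (4000/1000) = 7°C.
ISA deviation = 22 − 7 = +15°C.
Density altitude = 4000 + 120 × (15) = 4000 + (+1800) = 5800 ft.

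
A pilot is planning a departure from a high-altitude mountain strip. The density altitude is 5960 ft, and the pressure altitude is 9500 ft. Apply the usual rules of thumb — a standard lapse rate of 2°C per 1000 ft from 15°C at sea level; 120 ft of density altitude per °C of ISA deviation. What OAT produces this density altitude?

-33.5°C

Density altitude − pressure altitude = 5960 − 9500 = -3540 ft.
At 120 ft/°C that is an ISA deviation of -3540/120 = -29.5°C.
ISA temperature at 9500 ft = 15 − 2 × (9500/1000) = -4°C.
OAT = ISA + deviation = -4 + (-29.5) = -33.5°C.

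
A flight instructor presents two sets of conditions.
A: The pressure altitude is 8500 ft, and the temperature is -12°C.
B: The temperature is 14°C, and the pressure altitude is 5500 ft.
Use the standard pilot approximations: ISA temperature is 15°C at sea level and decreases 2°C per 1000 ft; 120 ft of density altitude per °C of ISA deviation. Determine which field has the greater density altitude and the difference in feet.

A by 600 ft

A: ISA temp = -2°C, deviation -10°C, DA = 8500 + 120 × (-10) = 7300 ft.
B: ISA temp = 4°C, deviation +10°C, DA = 5500 + 120 × 10 = 6700 ft.
A is higher by 7300 − 6700 = 600 ft.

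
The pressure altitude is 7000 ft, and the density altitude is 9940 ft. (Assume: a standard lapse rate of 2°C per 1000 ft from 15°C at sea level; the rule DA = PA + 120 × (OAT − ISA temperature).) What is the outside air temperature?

25.5°C

Density altitude − pressure altitude = 9940 − 7000 = +2940 ft.
At 120 ft/°C that is an ISA deviation of 2940/120 = +24.5°C.
ISA temperature at 7000 ft = 15 − 2 × (7000/1000) = 1°C.
OAT = ISA + deviation = 1 + (+24.5) = 25.5°C.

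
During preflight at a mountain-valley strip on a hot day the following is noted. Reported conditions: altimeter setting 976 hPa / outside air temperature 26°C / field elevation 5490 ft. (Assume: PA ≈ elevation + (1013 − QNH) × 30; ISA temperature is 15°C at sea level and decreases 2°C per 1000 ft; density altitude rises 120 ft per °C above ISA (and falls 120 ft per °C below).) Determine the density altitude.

Pressure altitude = 5490 + (1013 − 976) × 30 = 5490 + (+1110) = 6600 ft.
ISA temperature at 6600 ft = 15 − 2 × (6600/1000) = 1.8°C.
ISA deviation = 26 − 1.8 = +24.2°C.
Density altitude = 6600 + 120 × (24.2) = 9504 ft.

9504 ft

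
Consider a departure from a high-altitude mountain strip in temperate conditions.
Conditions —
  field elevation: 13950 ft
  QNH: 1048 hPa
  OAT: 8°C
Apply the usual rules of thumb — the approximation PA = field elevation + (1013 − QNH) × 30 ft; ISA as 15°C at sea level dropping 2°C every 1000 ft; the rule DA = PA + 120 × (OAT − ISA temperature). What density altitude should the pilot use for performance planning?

Pressure altitude = 13950 + (1013 − 1048) × 30 = 13950 + (-1050) = 12900 ft.
ISA temperature at 12900 ft = 15 − 2 × (12900/1000) = -10.8°C.
ISA deviation = 8 − (-10.8) = +18.8°C.
Density altitude = 12900 + 120 × (18.8) = 15156 ft.

15156 ft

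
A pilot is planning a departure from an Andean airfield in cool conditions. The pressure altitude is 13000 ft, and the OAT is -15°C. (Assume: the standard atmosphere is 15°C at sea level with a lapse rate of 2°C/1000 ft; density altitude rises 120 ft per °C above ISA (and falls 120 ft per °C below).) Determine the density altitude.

12520 ft

ISA temperature at 13000 ft = 15 − 2 × (13000/1000) = -11°C.
ISA deviation = -15 − (-11) = -4°C.
Density altitude = 13000 + 120 × (-4) = 13000 + (-480) = 12520 ft.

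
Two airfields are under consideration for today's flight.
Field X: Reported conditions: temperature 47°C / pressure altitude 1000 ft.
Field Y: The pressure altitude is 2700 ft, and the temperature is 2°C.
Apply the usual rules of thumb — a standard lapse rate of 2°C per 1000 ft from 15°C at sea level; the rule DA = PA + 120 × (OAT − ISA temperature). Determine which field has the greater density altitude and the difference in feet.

Field X by 3292 ft

Field X: ISA temp = 13°C, deviation +34°C, DA = 1000 + 120 × 34 = 5080 ft.
Field Y: ISA temp = 9.6°C, deviation -7.6°C, DA = 2700 + 120 × (-7.6) = 1788 ft.
Field X is higher by 5080 − 1788 = 3292 ft.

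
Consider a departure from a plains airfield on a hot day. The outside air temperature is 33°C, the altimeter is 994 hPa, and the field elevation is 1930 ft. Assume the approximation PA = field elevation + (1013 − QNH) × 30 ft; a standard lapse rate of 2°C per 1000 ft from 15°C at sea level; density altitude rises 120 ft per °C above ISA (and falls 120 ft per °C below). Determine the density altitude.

Pressure altitude = 1930 + (1013 − 994) × 30 = 1930 + (+570) = 2500 ft.
ISA temperature at 2500 ft = 15 − 2 × (2500/1000) = 10°C.
ISA deviation = 33 − 10 = +23°C.
Density altitude = 2500 + 120 × (23) = 5260 ft.

5260 ft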